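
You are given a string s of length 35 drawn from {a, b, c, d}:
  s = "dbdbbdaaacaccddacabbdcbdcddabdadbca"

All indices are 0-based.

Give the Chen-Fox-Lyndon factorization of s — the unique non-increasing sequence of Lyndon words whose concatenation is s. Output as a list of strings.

emit factor 1: 'd' (i=0, period=1)
emit factor 2: 'bd' (i=1, period=2)
emit factor 3: 'bbd' (i=3, period=3)
emit factor 4: 'aaacaccddacabbdcbdcddabdadbc' (i=6, period=28)
emit factor 5: 'a' (i=34, period=1)

["d", "bd", "bbd", "aaacaccddacabbdcbdcddabdadbc", "a"]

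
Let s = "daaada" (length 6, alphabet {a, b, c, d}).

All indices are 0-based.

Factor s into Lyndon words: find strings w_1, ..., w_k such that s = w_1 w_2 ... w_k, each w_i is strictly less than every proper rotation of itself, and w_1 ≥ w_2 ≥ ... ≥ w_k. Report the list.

["d", "aaad", "a"]

emit factor 1: 'd' (i=0, period=1)
emit factor 2: 'aaad' (i=1, period=4)
emit factor 3: 'a' (i=5, period=1)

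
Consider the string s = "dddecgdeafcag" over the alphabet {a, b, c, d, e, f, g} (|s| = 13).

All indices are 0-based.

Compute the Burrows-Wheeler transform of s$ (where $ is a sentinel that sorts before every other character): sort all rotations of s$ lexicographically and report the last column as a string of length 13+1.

rank  rotation        last
    0  $dddecgdeafcag  g
    1  afcag$dddecgde  e
    2  ag$dddecgdeafc  c
    3  cag$dddecgdeaf  f
    4  cgdeafcag$ddde  e
    5  dddecgdeafcag$  $
    6  ddecgdeafcag$d  d
    7  deafcag$dddecg  g
    8  decgdeafcag$dd  d
    9  eafcag$dddecgd  d
   10  ecgdeafcag$ddd  d
   11  fcag$dddecgdea  a
   12  g$dddecgdeafca  a
   13  gdeafcag$dddec  c

gecfe$dgdddaac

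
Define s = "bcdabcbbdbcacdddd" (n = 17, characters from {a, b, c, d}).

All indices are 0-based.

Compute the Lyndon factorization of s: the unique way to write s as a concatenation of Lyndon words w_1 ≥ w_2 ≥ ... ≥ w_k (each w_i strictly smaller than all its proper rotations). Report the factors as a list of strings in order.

["bcd", "abcbbdbcacdddd"]

emit factor 1: 'bcd' (i=0, period=3)
emit factor 2: 'abcbbdbcacdddd' (i=3, period=14)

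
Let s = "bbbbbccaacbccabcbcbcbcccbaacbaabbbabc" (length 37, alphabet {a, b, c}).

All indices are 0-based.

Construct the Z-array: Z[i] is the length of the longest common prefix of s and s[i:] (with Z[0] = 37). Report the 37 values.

[37, 4, 3, 2, 1, 0, 0, 0, 0, 0, 1, 0, 0, 0, 1, 0, 1, 0, 1, 0, 1, 0, 0, 0, 1, 0, 0, 0, 1, 0, 0, 3, 2, 1, 0, 1, 0]

Z[0]=37
i=1: fresh scan; Z[1]=4 scan→box=[1,5)
i=2: min(r-i=3, Z[1]=4)=3; Z[2]=3
i=3: min(r-i=2, Z[2]=3)=2; Z[3]=2
i=4: min(r-i=1, Z[3]=2)=1; Z[4]=1
i=5: fresh scan; Z[5]=0
i=6: fresh scan; Z[6]=0
i=7: fresh scan; Z[7]=0
i=8: fresh scan; Z[8]=0
i=9: fresh scan; Z[9]=0
i=10: fresh scan; Z[10]=1 scan→box=[10,11)
i=11: fresh scan; Z[11]=0
i=12: fresh scan; Z[12]=0
i=13: fresh scan; Z[13]=0
i=14: fresh scan; Z[14]=1 scan→box=[14,15)
i=15: fresh scan; Z[15]=0
i=16: fresh scan; Z[16]=1 scan→box=[16,17)
i=17: fresh scan; Z[17]=0
i=18: fresh scan; Z[18]=1 scan→box=[18,19)
i=19: fresh scan; Z[19]=0
i=20: fresh scan; Z[20]=1 scan→box=[20,21)
i=21: fresh scan; Z[21]=0
i=22: fresh scan; Z[22]=0
i=23: fresh scan; Z[23]=0
i=24: fresh scan; Z[24]=1 scan→box=[24,25)
i=25: fresh scan; Z[25]=0
i=26: fresh scan; Z[26]=0
i=27: fresh scan; Z[27]=0
i=28: fresh scan; Z[28]=1 scan→box=[28,29)
i=29: fresh scan; Z[29]=0
i=30: fresh scan; Z[30]=0
i=31: fresh scan; Z[31]=3 scan→box=[31,34)
i=32: min(r-i=2, Z[1]=4)=2; Z[32]=2
i=33: min(r-i=1, Z[2]=3)=1; Z[33]=1
i=34: fresh scan; Z[34]=0
i=35: fresh scan; Z[35]=1 scan→box=[35,36)
i=36: fresh scan; Z[36]=0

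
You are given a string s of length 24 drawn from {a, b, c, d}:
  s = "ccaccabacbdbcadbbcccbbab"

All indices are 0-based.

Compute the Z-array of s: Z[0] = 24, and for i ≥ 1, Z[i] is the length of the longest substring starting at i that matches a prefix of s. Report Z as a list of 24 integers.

Z[0]=24
i=1: i≥r, start 0; Z[1]=1 grow→box=[1,2)
i=2: i≥r, start 0; Z[2]=0
i=3: i≥r, start 0; Z[3]=3 grow→box=[3,6)
i=4: min(r-i=2, Z[1]=1)=1; Z[4]=1
i=5: min(r-i=1, Z[2]=0)=0; Z[5]=0
i=6: i≥r, start 0; Z[6]=0
i=7: i≥r, start 0; Z[7]=0
i=8: i≥r, start 0; Z[8]=1 grow→box=[8,9)
i=9: i≥r, start 0; Z[9]=0
i=10: i≥r, start 0; Z[10]=0
i=11: i≥r, start 0; Z[11]=0
i=12: i≥r, start 0; Z[12]=1 grow→box=[12,13)
i=13: i≥r, start 0; Z[13]=0
i=14: i≥r, start 0; Z[14]=0
i=15: i≥r, start 0; Z[15]=0
i=16: i≥r, start 0; Z[16]=0
i=17: i≥r, start 0; Z[17]=2 grow→box=[17,19)
i=18: min(r-i=1, Z[1]=1)=1; Z[18]=2 grow→box=[18,20)
i=19: min(r-i=1, Z[1]=1)=1; Z[19]=1
i=20: i≥r, start 0; Z[20]=0
i=21: i≥r, start 0; Z[21]=0
i=22: i≥r, start 0; Z[22]=0
i=23: i≥r, start 0; Z[23]=0

[24, 1, 0, 3, 1, 0, 0, 0, 1, 0, 0, 0, 1, 0, 0, 0, 0, 2, 2, 1, 0, 0, 0, 0]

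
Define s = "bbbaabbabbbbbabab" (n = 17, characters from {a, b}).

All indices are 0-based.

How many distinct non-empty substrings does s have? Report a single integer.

115

rank→(start, suffix):
  0 → (3, 'aabbabbbbbabab')
  1 → (15, 'ab')
  2 → (13, 'abab')
  3 → (4, 'abbabbbbbabab')
  4 → (7, 'abbbbbabab')
  5 → (16, 'b')
  6 → (2, 'baabbabbbbbabab')
  7 → (14, 'bab')
  8 → (12, 'babab')
  9 → (6, 'babbbbbabab')
  10 → (1, 'bbaabbabbbbbabab')
  11 → (11, 'bbabab')
  12 → (5, 'bbabbbbbabab')
  13 → (0, 'bbbaabbabbbbbabab')
  14 → (10, 'bbbabab')
  15 → (9, 'bbbbabab')
  16 → (8, 'bbbbbabab')

SA = [3, 15, 13, 4, 7, 16, 2, 14, 12, 6, 1, 11, 5, 0, 10, 9, 8]
[i] adj suffixes → lcp
  [1] 3/15 → 1 ('a')
  [2] 15/13 → 2 ('ab')
  [3] 13/4 → 2 ('ab')
  [4] 4/7 → 3 ('abb')
  [5] 7/16 → 0 ('')
  [6] 16/2 → 1 ('b')
  [7] 2/14 → 2 ('ba')
  [8] 14/12 → 3 ('bab')
  [9] 12/6 → 3 ('bab')
  [10] 6/1 → 1 ('b')
  [11] 1/11 → 3 ('bba')
  [12] 11/5 → 4 ('bbab')
  [13] 5/0 → 2 ('bb')
  [14] 0/10 → 4 ('bbba')
  [15] 10/9 → 3 ('bbb')
  [16] 9/8 → 4 ('bbbb')

n(n+1)/2 = 17·18/2 = 153
Σ LCP = 0 + 1 + 2 + 2 + 3 + 0 + 1 + 2 + 3 + 3 + 1 + 3 + 4 + 2 + 4 + 3 + 4 = 38
distinct = 153 − 38 = 115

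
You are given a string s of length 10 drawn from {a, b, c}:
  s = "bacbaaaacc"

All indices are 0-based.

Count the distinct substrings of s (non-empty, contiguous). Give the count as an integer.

43

rank→(start, suffix):
  0 → (4, 'aaaacc')
  1 → (5, 'aaacc')
  2 → (6, 'aacc')
  3 → (1, 'acbaaaacc')
  4 → (7, 'acc')
  5 → (3, 'baaaacc')
  6 → (0, 'bacbaaaacc')
  7 → (9, 'c')
  8 → (2, 'cbaaaacc')
  9 → (8, 'cc')

SA = [4, 5, 6, 1, 7, 3, 0, 9, 2, 8]
[i] adj suffixes → lcp
  [1] 4/5 → 3 ('aaa')
  [2] 5/6 → 2 ('aa')
  [3] 6/1 → 1 ('a')
  [4] 1/7 → 2 ('ac')
  [5] 7/3 → 0 ('')
  [6] 3/0 → 2 ('ba')
  [7] 0/9 → 0 ('')
  [8] 9/2 → 1 ('c')
  [9] 2/8 → 1 ('c')

n(n+1)/2 = 10·11/2 = 55
Σ LCP = 0 + 3 + 2 + 1 + 2 + 0 + 2 + 0 + 1 + 1 = 12
distinct = 55 − 12 = 43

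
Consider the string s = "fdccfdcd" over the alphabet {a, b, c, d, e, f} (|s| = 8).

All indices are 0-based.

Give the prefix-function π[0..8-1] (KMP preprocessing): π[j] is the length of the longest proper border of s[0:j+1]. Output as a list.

[0, 0, 0, 0, 1, 2, 3, 0]

π[0] = 0
j=1 s[j]='d': π[1]=0 (border '')
j=2 s[j]='c': π[2]=0 (border '')
j=3 s[j]='c': π[3]=0 (border '')
j=4 s[j]='f': π[4]=1 (border 'f')
j=5 s[j]='d': π[5]=2 (border 'fd')
j=6 s[j]='c': π[6]=3 (border 'fdc')
j=7 s[j]='d': k: 3→0; π[7]=0 (border '')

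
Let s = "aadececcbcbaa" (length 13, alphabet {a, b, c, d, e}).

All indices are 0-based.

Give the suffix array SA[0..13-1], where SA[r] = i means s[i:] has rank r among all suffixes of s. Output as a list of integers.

[12, 11, 0, 1, 10, 8, 9, 7, 6, 4, 2, 5, 3]

sorted suffixes:
  #0 SA[0]=12  'a'
  #1 SA[1]=11  'aa'
  #2 SA[2]=0  'aadececcbcbaa'
  #3 SA[3]=1  'adececcbcbaa'
  #4 SA[4]=10  'baa'
  #5 SA[5]=8  'bcbaa'
  #6 SA[6]=9  'cbaa'
  #7 SA[7]=7  'cbcbaa'
  #8 SA[8]=6  'ccbcbaa'
  #9 SA[9]=4  'ceccbcbaa'
  #10 SA[10]=2  'dececcbcbaa'
  #11 SA[11]=5  'eccbcbaa'
  #12 SA[12]=3  'ececcbcbaa'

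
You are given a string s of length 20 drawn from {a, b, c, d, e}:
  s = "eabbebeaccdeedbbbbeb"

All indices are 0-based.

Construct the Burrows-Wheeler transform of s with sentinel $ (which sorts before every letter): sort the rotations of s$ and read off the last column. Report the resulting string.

rank  rotation               last
    0  $eabbebeaccdeedbbbbeb  b
    1  abbebeaccdeedbbbbeb$e  e
    2  accdeedbbbbeb$eabbebe  e
    3  b$eabbebeaccdeedbbbbe  e
    4  bbbbeb$eabbebeaccdeed  d
    5  bbbeb$eabbebeaccdeedb  b
    6  bbeb$eabbebeaccdeedbb  b
    7  bbebeaccdeedbbbbeb$ea  a
    8  beaccdeedbbbbeb$eabbe  e
    9  beb$eabbebeaccdeedbbb  b
   10  bebeaccdeedbbbbeb$eab  b
   11  ccdeedbbbbeb$eabbebea  a
   12  cdeedbbbbeb$eabbebeac  c
   13  dbbbbeb$eabbebeaccdee  e
   14  deedbbbbeb$eabbebeacc  c
   15  eabbebeaccdeedbbbbeb$  $
   16  eaccdeedbbbbeb$eabbeb  b
   17  eb$eabbebeaccdeedbbbb  b
   18  ebeaccdeedbbbbeb$eabb  b
   19  edbbbbeb$eabbebeaccde  e
   20  eedbbbbeb$eabbebeaccd  d

beeedbbaebbacec$bbbed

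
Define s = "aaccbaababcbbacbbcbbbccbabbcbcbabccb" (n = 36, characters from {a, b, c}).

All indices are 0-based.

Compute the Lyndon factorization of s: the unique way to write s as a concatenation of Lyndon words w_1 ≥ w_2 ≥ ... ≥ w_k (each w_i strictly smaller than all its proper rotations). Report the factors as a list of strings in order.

emit factor 1: 'aaccb' (i=0, period=5)
emit factor 2: 'aababcbbacbbcbbbccbabbcbcbabccb' (i=5, period=31)

["aaccb", "aababcbbacbbcbbbccbabbcbcbabccb"]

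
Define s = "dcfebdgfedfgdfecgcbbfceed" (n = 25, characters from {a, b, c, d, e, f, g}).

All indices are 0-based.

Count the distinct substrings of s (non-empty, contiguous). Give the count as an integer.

302

rank | idx | suffix
   0 |  18 | bbfceed
   1 |   4 | bdgfedfgdfecgcbbfceed
   2 |  19 | bfceed
   3 |  17 | cbbfceed
   4 |  21 | ceed
   5 |   1 | cfebdgfedfgdfecgcbbfceed
   6 |  15 | cgcbbfceed
   7 |  24 | d
   8 |   0 | dcfebdgfedfgdfecgcbbfceed
   9 |  12 | dfecgcbbfceed
  10 |   9 | dfgdfecgcbbfceed
  11 |   5 | dgfedfgdfecgcbbfceed
  12 |   3 | ebdgfedfgdfecgcbbfceed
  13 |  14 | ecgcbbfceed
  14 |  23 | ed
  15 |   8 | edfgdfecgcbbfceed
  16 |  22 | eed
  17 |  20 | fceed
  18 |   2 | febdgfedfgdfecgcbbfceed
  19 |  13 | fecgcbbfceed
  20 |   7 | fedfgdfecgcbbfceed
  21 |  10 | fgdfecgcbbfceed
  22 |  16 | gcbbfceed
  23 |  11 | gdfecgcbbfceed
  24 |   6 | gfedfgdfecgcbbfceed

SA = [18, 4, 19, 17, 21, 1, 15, 24, 0, 12, 9, 5, 3, 14, 23, 8, 22, 20, 2, 13, 7, 10, 16, 11, 6]
i: (SA[i-1],SA[i]) lcp shared
  1: (18,4) 1 'b'
  2: (4,19) 1 'b'
  3: (19,17) 0 ''
  4: (17,21) 1 'c'
  5: (21,1) 1 'c'
  6: (1,15) 1 'c'
  7: (15,24) 0 ''
  8: (24,0) 1 'd'
  9: (0,12) 1 'd'
  10: (12,9) 2 'df'
  11: (9,5) 1 'd'
  12: (5,3) 0 ''
  13: (3,14) 1 'e'
  14: (14,23) 1 'e'
  15: (23,8) 2 'ed'
  16: (8,22) 1 'e'
  17: (22,20) 0 ''
  18: (20,2) 1 'f'
  19: (2,13) 2 'fe'
  20: (13,7) 2 'fe'
  21: (7,10) 1 'f'
  22: (10,16) 0 ''
  23: (16,11) 1 'g'
  24: (11,6) 1 'g'

n(n+1)/2 = 25·26/2 = 325
Σ LCP = 0 + 1 + 1 + 0 + 1 + 1 + 1 + 0 + 1 + 1 + 2 + 1 + 0 + 1 + 1 + 2 + 1 + 0 + 1 + 2 + 2 + 1 + 0 + 1 + 1 = 23
distinct = 325 − 23 = 302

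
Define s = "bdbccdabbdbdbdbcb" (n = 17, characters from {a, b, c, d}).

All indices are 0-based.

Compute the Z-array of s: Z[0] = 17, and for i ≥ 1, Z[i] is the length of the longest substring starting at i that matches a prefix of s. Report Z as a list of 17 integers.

[17, 0, 1, 0, 0, 0, 0, 1, 3, 0, 3, 0, 4, 0, 1, 0, 1]

Z[0]=17
i=1: outside box; Z[1]=0
i=2: outside box; Z[2]=1 scan→box=[2,3)
i=3: outside box; Z[3]=0
i=4: outside box; Z[4]=0
i=5: outside box; Z[5]=0
i=6: outside box; Z[6]=0
i=7: outside box; Z[7]=1 scan→box=[7,8)
i=8: outside box; Z[8]=3 scan→box=[8,11)
i=9: min(r-i=2, Z[1]=0)=0; Z[9]=0
i=10: min(r-i=1, Z[2]=1)=1; Z[10]=3 scan→box=[10,13)
i=11: min(r-i=2, Z[1]=0)=0; Z[11]=0
i=12: min(r-i=1, Z[2]=1)=1; Z[12]=4 scan→box=[12,16)
i=13: min(r-i=3, Z[1]=0)=0; Z[13]=0
i=14: min(r-i=2, Z[2]=1)=1; Z[14]=1
i=15: min(r-i=1, Z[3]=0)=0; Z[15]=0
i=16: outside box; Z[16]=1 scan→box=[16,17)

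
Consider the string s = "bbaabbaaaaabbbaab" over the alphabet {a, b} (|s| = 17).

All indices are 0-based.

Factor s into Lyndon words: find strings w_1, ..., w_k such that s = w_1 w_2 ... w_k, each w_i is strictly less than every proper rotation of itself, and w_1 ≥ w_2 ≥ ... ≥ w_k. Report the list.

["b", "b", "aabb", "aaaaabbbaab"]

emit factor 1: 'b' (i=0, period=1)
emit factor 2: 'b' (i=1, period=1)
emit factor 3: 'aabb' (i=2, period=4)
emit factor 4: 'aaaaabbbaab' (i=6, period=11)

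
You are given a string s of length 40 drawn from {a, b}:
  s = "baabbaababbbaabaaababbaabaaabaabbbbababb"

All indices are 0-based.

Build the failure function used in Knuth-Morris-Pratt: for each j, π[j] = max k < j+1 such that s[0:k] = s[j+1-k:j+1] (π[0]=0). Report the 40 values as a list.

[0, 0, 0, 1, 1, 2, 3, 4, 2, 1, 1, 1, 2, 3, 4, 2, 3, 0, 1, 2, 1, 1, 2, 3, 4, 2, 3, 0, 1, 2, 3, 4, 5, 1, 1, 2, 1, 2, 1, 1]

π[0] = 0
j=1 s[j]='a': π[1]=0 (border '')
j=2 s[j]='a': π[2]=0 (border '')
j=3 s[j]='b': π[3]=1 (border 'b')
j=4 s[j]='b': k: 1→0; π[4]=1 (border 'b')
j=5 s[j]='a': π[5]=2 (border 'ba')
j=6 s[j]='a': π[6]=3 (border 'baa')
j=7 s[j]='b': π[7]=4 (border 'baab')
j=8 s[j]='a': k: 4→1; π[8]=2 (border 'ba')
j=9 s[j]='b': k: 2→0; π[9]=1 (border 'b')
j=10 s[j]='b': k: 1→0; π[10]=1 (border 'b')
j=11 s[j]='b': k: 1→0; π[11]=1 (border 'b')
j=12 s[j]='a': π[12]=2 (border 'ba')
j=13 s[j]='a': π[13]=3 (border 'baa')
j=14 s[j]='b': π[14]=4 (border 'baab')
j=15 s[j]='a': k: 4→1; π[15]=2 (border 'ba')
j=16 s[j]='a': π[16]=3 (border 'baa')
j=17 s[j]='a': k: 3→0; π[17]=0 (border '')
j=18 s[j]='b': π[18]=1 (border 'b')
j=19 s[j]='a': π[19]=2 (border 'ba')
j=20 s[j]='b': k: 2→0; π[20]=1 (border 'b')
j=21 s[j]='b': k: 1→0; π[21]=1 (border 'b')
j=22 s[j]='a': π[22]=2 (border 'ba')
j=23 s[j]='a': π[23]=3 (border 'baa')
j=24 s[j]='b': π[24]=4 (border 'baab')
j=25 s[j]='a': k: 4→1; π[25]=2 (border 'ba')
j=26 s[j]='a': π[26]=3 (border 'baa')
j=27 s[j]='a': k: 3→0; π[27]=0 (border '')
j=28 s[j]='b': π[28]=1 (border 'b')
j=29 s[j]='a': π[29]=2 (border 'ba')
j=30 s[j]='a': π[30]=3 (border 'baa')
j=31 s[j]='b': π[31]=4 (border 'baab')
j=32 s[j]='b': π[32]=5 (border 'baabb')
j=33 s[j]='b': k: 5→1→0; π[33]=1 (border 'b')
j=34 s[j]='b': k: 1→0; π[34]=1 (border 'b')
j=35 s[j]='a': π[35]=2 (border 'ba')
j=36 s[j]='b': k: 2→0; π[36]=1 (border 'b')
j=37 s[j]='a': π[37]=2 (border 'ba')
j=38 s[j]='b': k: 2→0; π[38]=1 (border 'b')
j=39 s[j]='b': k: 1→0; π[39]=1 (border 'b')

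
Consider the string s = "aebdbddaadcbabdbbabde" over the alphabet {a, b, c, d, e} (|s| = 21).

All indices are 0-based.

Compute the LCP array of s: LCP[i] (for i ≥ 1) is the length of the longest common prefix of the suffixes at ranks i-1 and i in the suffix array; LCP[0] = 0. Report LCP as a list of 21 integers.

rank→(start, suffix):
  0 → (7, 'aadcbabdbbabde')
  1 → (12, 'abdbbabde')
  2 → (17, 'abde')
  3 → (8, 'adcbabdbbabde')
  4 → (0, 'aebdbddaadcbabdbbabde')
  5 → (11, 'babdbbabde')
  6 → (16, 'babde')
  7 → (15, 'bbabde')
  8 → (13, 'bdbbabde')
  9 → (2, 'bdbddaadcbabdbbabde')
  10 → (4, 'bddaadcbabdbbabde')
  11 → (18, 'bde')
  12 → (10, 'cbabdbbabde')
  13 → (6, 'daadcbabdbbabde')
  14 → (14, 'dbbabde')
  15 → (3, 'dbddaadcbabdbbabde')
  16 → (9, 'dcbabdbbabde')
  17 → (5, 'ddaadcbabdbbabde')
  18 → (19, 'de')
  19 → (20, 'e')
  20 → (1, 'ebdbddaadcbabdbbabde')

SA = [7, 12, 17, 8, 0, 11, 16, 15, 13, 2, 4, 18, 10, 6, 14, 3, 9, 5, 19, 20, 1]
rank  pair      lcp
   1  s[7:],s[12:]  1  'a'
   2  s[12:],s[17:]  3  'abd'
   3  s[17:],s[8:]  1  'a'
   4  s[8:],s[0:]  1  'a'
   5  s[0:],s[11:]  0  ''
   6  s[11:],s[16:]  4  'babd'
   7  s[16:],s[15:]  1  'b'
   8  s[15:],s[13:]  1  'b'
   9  s[13:],s[2:]  3  'bdb'
  10  s[2:],s[4:]  2  'bd'
  11  s[4:],s[18:]  2  'bd'
  12  s[18:],s[10:]  0  ''
  13  s[10:],s[6:]  0  ''
  14  s[6:],s[14:]  1  'd'
  15  s[14:],s[3:]  2  'db'
  16  s[3:],s[9:]  1  'd'
  17  s[9:],s[5:]  1  'd'
  18  s[5:],s[19:]  1  'd'
  19  s[19:],s[20:]  0  ''
  20  s[20:],s[1:]  1  'e'

[0, 1, 3, 1, 1, 0, 4, 1, 1, 3, 2, 2, 0, 0, 1, 2, 1, 1, 1, 0, 1]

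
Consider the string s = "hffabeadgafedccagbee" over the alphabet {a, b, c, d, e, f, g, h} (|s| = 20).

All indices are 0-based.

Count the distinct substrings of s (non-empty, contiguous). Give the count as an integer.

197

rank→(start, suffix):
  0 → (3, 'abeadgafedccagbee')
  1 → (6, 'adgafedccagbee')
  2 → (9, 'afedccagbee')
  3 → (15, 'agbee')
  4 → (4, 'beadgafedccagbee')
  5 → (17, 'bee')
  6 → (14, 'cagbee')
  7 → (13, 'ccagbee')
  8 → (12, 'dccagbee')
  9 → (7, 'dgafedccagbee')
  10 → (19, 'e')
  11 → (5, 'eadgafedccagbee')
  12 → (11, 'edccagbee')
  13 → (18, 'ee')
  14 → (2, 'fabeadgafedccagbee')
  15 → (10, 'fedccagbee')
  16 → (1, 'ffabeadgafedccagbee')
  17 → (8, 'gafedccagbee')
  18 → (16, 'gbee')
  19 → (0, 'hffabeadgafedccagbee')

SA = [3, 6, 9, 15, 4, 17, 14, 13, 12, 7, 19, 5, 11, 18, 2, 10, 1, 8, 16, 0]
[i] adj suffixes → lcp
  [1] 3/6 → 1 ('a')
  [2] 6/9 → 1 ('a')
  [3] 9/15 → 1 ('a')
  [4] 15/4 → 0 ('')
  [5] 4/17 → 2 ('be')
  [6] 17/14 → 0 ('')
  [7] 14/13 → 1 ('c')
  [8] 13/12 → 0 ('')
  [9] 12/7 → 1 ('d')
  [10] 7/19 → 0 ('')
  [11] 19/5 → 1 ('e')
  [12] 5/11 → 1 ('e')
  [13] 11/18 → 1 ('e')
  [14] 18/2 → 0 ('')
  [15] 2/10 → 1 ('f')
  [16] 10/1 → 1 ('f')
  [17] 1/8 → 0 ('')
  [18] 8/16 → 1 ('g')
  [19] 16/0 → 0 ('')

n(n+1)/2 = 20·21/2 = 210
Σ LCP = 0 + 1 + 1 + 1 + 0 + 2 + 0 + 1 + 0 + 1 + 0 + 1 + 1 + 1 + 0 + 1 + 1 + 0 + 1 + 0 = 13
distinct = 210 − 13 = 197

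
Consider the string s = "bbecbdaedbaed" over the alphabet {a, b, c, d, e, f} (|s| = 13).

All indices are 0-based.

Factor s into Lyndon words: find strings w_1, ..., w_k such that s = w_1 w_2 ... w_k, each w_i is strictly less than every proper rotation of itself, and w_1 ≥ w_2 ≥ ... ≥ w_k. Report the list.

emit factor 1: 'bbecbd' (i=0, period=6)
emit factor 2: 'aedb' (i=6, period=4)
emit factor 3: 'aed' (i=10, period=3)

["bbecbd", "aedb", "aed"]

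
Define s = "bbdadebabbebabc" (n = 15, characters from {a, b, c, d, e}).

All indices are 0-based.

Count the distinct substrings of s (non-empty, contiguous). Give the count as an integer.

103

sorted suffixes:
  #0 SA[0]=7  'abbebabc'
  #1 SA[1]=12  'abc'
  #2 SA[2]=3  'adebabbebabc'
  #3 SA[3]=6  'babbebabc'
  #4 SA[4]=11  'babc'
  #5 SA[5]=0  'bbdadebabbebabc'
  #6 SA[6]=8  'bbebabc'
  #7 SA[7]=13  'bc'
  #8 SA[8]=1  'bdadebabbebabc'
  #9 SA[9]=9  'bebabc'
  #10 SA[10]=14  'c'
  #11 SA[11]=2  'dadebabbebabc'
  #12 SA[12]=4  'debabbebabc'
  #13 SA[13]=5  'ebabbebabc'
  #14 SA[14]=10  'ebabc'

SA = [7, 12, 3, 6, 11, 0, 8, 13, 1, 9, 14, 2, 4, 5, 10]
rank  pair      lcp
   1  s[7:],s[12:]  2  'ab'
   2  s[12:],s[3:]  1  'a'
   3  s[3:],s[6:]  0  ''
   4  s[6:],s[11:]  3  'bab'
   5  s[11:],s[0:]  1  'b'
   6  s[0:],s[8:]  2  'bb'
   7  s[8:],s[13:]  1  'b'
   8  s[13:],s[1:]  1  'b'
   9  s[1:],s[9:]  1  'b'
  10  s[9:],s[14:]  0  ''
  11  s[14:],s[2:]  0  ''
  12  s[2:],s[4:]  1  'd'
  13  s[4:],s[5:]  0  ''
  14  s[5:],s[10:]  4  'ebab'

n(n+1)/2 = 15·16/2 = 120
Σ LCP = 0 + 2 + 1 + 0 + 3 + 1 + 2 + 1 + 1 + 1 + 0 + 0 + 1 + 0 + 4 = 17
distinct = 120 − 17 = 103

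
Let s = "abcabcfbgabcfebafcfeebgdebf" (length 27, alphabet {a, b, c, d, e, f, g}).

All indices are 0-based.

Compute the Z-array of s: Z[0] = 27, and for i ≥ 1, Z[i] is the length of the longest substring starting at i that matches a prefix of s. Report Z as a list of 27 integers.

Z[0]=27
i=1: outside box; Z[1]=0
i=2: outside box; Z[2]=0
i=3: outside box; Z[3]=3 extend→box=[3,6)
i=4: min(r-i=2, Z[1]=0)=0; Z[4]=0
i=5: min(r-i=1, Z[2]=0)=0; Z[5]=0
i=6: outside box; Z[6]=0
i=7: outside box; Z[7]=0
i=8: outside box; Z[8]=0
i=9: outside box; Z[9]=3 extend→box=[9,12)
i=10: min(r-i=2, Z[1]=0)=0; Z[10]=0
i=11: min(r-i=1, Z[2]=0)=0; Z[11]=0
i=12: outside box; Z[12]=0
i=13: outside box; Z[13]=0
i=14: outside box; Z[14]=0
i=15: outside box; Z[15]=1 extend→box=[15,16)
i=16: outside box; Z[16]=0
i=17: outside box; Z[17]=0
i=18: outside box; Z[18]=0
i=19: outside box; Z[19]=0
i=20: outside box; Z[20]=0
i=21: outside box; Z[21]=0
i=22: outside box; Z[22]=0
i=23: outside box; Z[23]=0
i=24: outside box; Z[24]=0
i=25: outside box; Z[25]=0
i=26: outside box; Z[26]=0

[27, 0, 0, 3, 0, 0, 0, 0, 0, 3, 0, 0, 0, 0, 0, 1, 0, 0, 0, 0, 0, 0, 0, 0, 0, 0, 0]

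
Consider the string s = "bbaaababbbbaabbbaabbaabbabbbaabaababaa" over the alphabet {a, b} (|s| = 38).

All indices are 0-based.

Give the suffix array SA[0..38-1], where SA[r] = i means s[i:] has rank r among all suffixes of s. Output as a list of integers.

[37, 36, 2, 28, 31, 3, 16, 20, 11, 34, 29, 32, 4, 17, 21, 24, 12, 6, 35, 1, 27, 30, 15, 19, 10, 33, 23, 5, 0, 26, 14, 18, 9, 22, 25, 13, 8, 7]

rank→(start, suffix):
  0 → (37, 'a')
  1 → (36, 'aa')
  2 → (2, 'aaababbbbaabbbaabbaabbabbbaabaababaa')
  3 → (28, 'aabaababaa')
  4 → (31, 'aababaa')
  5 → (3, 'aababbbbaabbbaabbaabbabbbaabaababaa')
  6 → (16, 'aabbaabbabbbaabaababaa')
  7 → (20, 'aabbabbbaabaababaa')
  8 → (11, 'aabbbaabbaabbabbbaabaababaa')
  9 → (34, 'abaa')
  10 → (29, 'abaababaa')
  11 → (32, 'ababaa')
  12 → (4, 'ababbbbaabbbaabbaabbabbbaabaababaa')
  13 → (17, 'abbaabbabbbaabaababaa')
  14 → (21, 'abbabbbaabaababaa')
  15 → (24, 'abbbaabaababaa')
  16 → (12, 'abbbaabbaabbabbbaabaababaa')
  17 → (6, 'abbbbaabbbaabbaabbabbbaabaababaa')
  18 → (35, 'baa')
  19 → (1, 'baaababbbbaabbbaabbaabbabbbaabaababaa')
  20 → (27, 'baabaababaa')
  21 → (30, 'baababaa')
  22 → (15, 'baabbaabbabbbaabaababaa')
  23 → (19, 'baabbabbbaabaababaa')
  24 → (10, 'baabbbaabbaabbabbbaabaababaa')
  25 → (33, 'babaa')
  26 → (23, 'babbbaabaababaa')
  27 → (5, 'babbbbaabbbaabbaabbabbbaabaababaa')
  28 → (0, 'bbaaababbbbaabbbaabbaabbabbbaabaababaa')
  29 → (26, 'bbaabaababaa')
  30 → (14, 'bbaabbaabbabbbaabaababaa')
  31 → (18, 'bbaabbabbbaabaababaa')
  32 → (9, 'bbaabbbaabbaabbabbbaabaababaa')
  33 → (22, 'bbabbbaabaababaa')
  34 → (25, 'bbbaabaababaa')
  35 → (13, 'bbbaabbaabbabbbaabaababaa')
  36 → (8, 'bbbaabbbaabbaabbabbbaabaababaa')
  37 → (7, 'bbbbaabbbaabbaabbabbbaabaababaa')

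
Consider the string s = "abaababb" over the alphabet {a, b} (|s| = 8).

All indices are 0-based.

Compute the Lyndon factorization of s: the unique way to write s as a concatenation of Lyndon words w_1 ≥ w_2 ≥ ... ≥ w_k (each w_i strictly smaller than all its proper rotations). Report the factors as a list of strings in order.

emit factor 1: 'ab' (i=0, period=2)
emit factor 2: 'aababb' (i=2, period=6)

["ab", "aababb"]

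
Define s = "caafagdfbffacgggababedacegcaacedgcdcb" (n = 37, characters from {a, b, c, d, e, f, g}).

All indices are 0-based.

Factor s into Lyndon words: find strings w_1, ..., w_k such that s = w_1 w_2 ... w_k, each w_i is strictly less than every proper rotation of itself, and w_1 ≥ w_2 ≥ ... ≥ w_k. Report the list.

emit factor 1: 'c' (i=0, period=1)
emit factor 2: 'aafagdfbffacgggababedacegc' (i=1, period=26)
emit factor 3: 'aacedgcdcb' (i=27, period=10)

["c", "aafagdfbffacgggababedacegc", "aacedgcdcb"]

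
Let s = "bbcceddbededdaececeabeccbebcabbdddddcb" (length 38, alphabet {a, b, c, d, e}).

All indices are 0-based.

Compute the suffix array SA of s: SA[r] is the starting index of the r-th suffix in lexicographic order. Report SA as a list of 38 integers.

rank→(start, suffix):
  0 → (28, 'abbdddddcb')
  1 → (19, 'abeccbebcabbdddddcb')
  2 → (13, 'aececeabeccbebcabbdddddcb')
  3 → (37, 'b')
  4 → (0, 'bbcceddbededdaececeabeccbebcabbdddddcb')
  5 → (29, 'bbdddddcb')
  6 → (26, 'bcabbdddddcb')
  7 → (1, 'bcceddbededdaececeabeccbebcabbdddddcb')
  8 → (30, 'bdddddcb')
  9 → (24, 'bebcabbdddddcb')
  10 → (20, 'beccbebcabbdddddcb')
  11 → (7, 'bededdaececeabeccbebcabbdddddcb')
  12 → (27, 'cabbdddddcb')
  13 → (36, 'cb')
  14 → (23, 'cbebcabbdddddcb')
  15 → (22, 'ccbebcabbdddddcb')
  16 → (2, 'cceddbededdaececeabeccbebcabbdddddcb')
  17 → (17, 'ceabeccbebcabbdddddcb')
  18 → (15, 'ceceabeccbebcabbdddddcb')
  19 → (3, 'ceddbededdaececeabeccbebcabbdddddcb')
  20 → (12, 'daececeabeccbebcabbdddddcb')
  21 → (6, 'dbededdaececeabeccbebcabbdddddcb')
  22 → (35, 'dcb')
  23 → (11, 'ddaececeabeccbebcabbdddddcb')
  24 → (5, 'ddbededdaececeabeccbebcabbdddddcb')
  25 → (34, 'ddcb')
  26 → (33, 'dddcb')
  27 → (32, 'ddddcb')
  28 → (31, 'dddddcb')
  29 → (9, 'deddaececeabeccbebcabbdddddcb')
  30 → (18, 'eabeccbebcabbdddddcb')
  31 → (25, 'ebcabbdddddcb')
  32 → (21, 'eccbebcabbdddddcb')
  33 → (16, 'eceabeccbebcabbdddddcb')
  34 → (14, 'ececeabeccbebcabbdddddcb')
  35 → (10, 'eddaececeabeccbebcabbdddddcb')
  36 → (4, 'eddbededdaececeabeccbebcabbdddddcb')
  37 → (8, 'ededdaececeabeccbebcabbdddddcb')

[28, 19, 13, 37, 0, 29, 26, 1, 30, 24, 20, 7, 27, 36, 23, 22, 2, 17, 15, 3, 12, 6, 35, 11, 5, 34, 33, 32, 31, 9, 18, 25, 21, 16, 14, 10, 4, 8]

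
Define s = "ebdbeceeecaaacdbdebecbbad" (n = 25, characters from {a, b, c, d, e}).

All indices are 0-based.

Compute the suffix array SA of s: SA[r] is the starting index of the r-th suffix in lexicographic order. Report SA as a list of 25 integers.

[10, 11, 12, 23, 22, 21, 1, 15, 18, 3, 9, 20, 13, 5, 24, 14, 2, 16, 0, 17, 8, 19, 4, 7, 6]

rank→(start, suffix):
  0 → (10, 'aaacdbdebecbbad')
  1 → (11, 'aacdbdebecbbad')
  2 → (12, 'acdbdebecbbad')
  3 → (23, 'ad')
  4 → (22, 'bad')
  5 → (21, 'bbad')
  6 → (1, 'bdbeceeecaaacdbdebecbbad')
  7 → (15, 'bdebecbbad')
  8 → (18, 'becbbad')
  9 → (3, 'beceeecaaacdbdebecbbad')
  10 → (9, 'caaacdbdebecbbad')
  11 → (20, 'cbbad')
  12 → (13, 'cdbdebecbbad')
  13 → (5, 'ceeecaaacdbdebecbbad')
  14 → (24, 'd')
  15 → (14, 'dbdebecbbad')
  16 → (2, 'dbeceeecaaacdbdebecbbad')
  17 → (16, 'debecbbad')
  18 → (0, 'ebdbeceeecaaacdbdebecbbad')
  19 → (17, 'ebecbbad')
  20 → (8, 'ecaaacdbdebecbbad')
  21 → (19, 'ecbbad')
  22 → (4, 'eceeecaaacdbdebecbbad')
  23 → (7, 'eecaaacdbdebecbbad')
  24 → (6, 'eeecaaacdbdebecbbad')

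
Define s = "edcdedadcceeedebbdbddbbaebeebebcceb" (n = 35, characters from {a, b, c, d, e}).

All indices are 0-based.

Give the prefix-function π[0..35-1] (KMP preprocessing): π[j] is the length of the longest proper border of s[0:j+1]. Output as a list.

[0, 0, 0, 0, 1, 2, 0, 0, 0, 0, 1, 1, 1, 2, 1, 0, 0, 0, 0, 0, 0, 0, 0, 0, 1, 0, 1, 1, 0, 1, 0, 0, 0, 1, 0]

π[0] = 0
j=1 s[j]='d': π[1]=0 (border '')
j=2 s[j]='c': π[2]=0 (border '')
j=3 s[j]='d': π[3]=0 (border '')
j=4 s[j]='e': π[4]=1 (border 'e')
j=5 s[j]='d': π[5]=2 (border 'ed')
j=6 s[j]='a': k: 2→0; π[6]=0 (border '')
j=7 s[j]='d': π[7]=0 (border '')
j=8 s[j]='c': π[8]=0 (border '')
j=9 s[j]='c': π[9]=0 (border '')
j=10 s[j]='e': π[10]=1 (border 'e')
j=11 s[j]='e': k: 1→0; π[11]=1 (border 'e')
j=12 s[j]='e': k: 1→0; π[12]=1 (border 'e')
j=13 s[j]='d': π[13]=2 (border 'ed')
j=14 s[j]='e': k: 2→0; π[14]=1 (border 'e')
j=15 s[j]='b': k: 1→0; π[15]=0 (border '')
j=16 s[j]='b': π[16]=0 (border '')
j=17 s[j]='d': π[17]=0 (border '')
j=18 s[j]='b': π[18]=0 (border '')
j=19 s[j]='d': π[19]=0 (border '')
j=20 s[j]='d': π[20]=0 (border '')
j=21 s[j]='b': π[21]=0 (border '')
j=22 s[j]='b': π[22]=0 (border '')
j=23 s[j]='a': π[23]=0 (border '')
j=24 s[j]='e': π[24]=1 (border 'e')
j=25 s[j]='b': k: 1→0; π[25]=0 (border '')
j=26 s[j]='e': π[26]=1 (border 'e')
j=27 s[j]='e': k: 1→0; π[27]=1 (border 'e')
j=28 s[j]='b': k: 1→0; π[28]=0 (border '')
j=29 s[j]='e': π[29]=1 (border 'e')
j=30 s[j]='b': k: 1→0; π[30]=0 (border '')
j=31 s[j]='c': π[31]=0 (border '')
j=32 s[j]='c': π[32]=0 (border '')
j=33 s[j]='e': π[33]=1 (border 'e')
j=34 s[j]='b': k: 1→0; π[34]=0 (border '')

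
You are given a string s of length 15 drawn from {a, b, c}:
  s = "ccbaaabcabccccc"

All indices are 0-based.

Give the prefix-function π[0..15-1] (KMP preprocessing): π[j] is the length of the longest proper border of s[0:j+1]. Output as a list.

π[0] = 0
j=1 s[j]='c': π[1]=1 (border 'c')
j=2 s[j]='b': k: 1→0; π[2]=0 (border '')
j=3 s[j]='a': π[3]=0 (border '')
j=4 s[j]='a': π[4]=0 (border '')
j=5 s[j]='a': π[5]=0 (border '')
j=6 s[j]='b': π[6]=0 (border '')
j=7 s[j]='c': π[7]=1 (border 'c')
j=8 s[j]='a': k: 1→0; π[8]=0 (border '')
j=9 s[j]='b': π[9]=0 (border '')
j=10 s[j]='c': π[10]=1 (border 'c')
j=11 s[j]='c': π[11]=2 (border 'cc')
j=12 s[j]='c': k: 2→1; π[12]=2 (border 'cc')
j=13 s[j]='c': k: 2→1; π[13]=2 (border 'cc')
j=14 s[j]='c': k: 2→1; π[14]=2 (border 'cc')

[0, 1, 0, 0, 0, 0, 0, 1, 0, 0, 1, 2, 2, 2, 2]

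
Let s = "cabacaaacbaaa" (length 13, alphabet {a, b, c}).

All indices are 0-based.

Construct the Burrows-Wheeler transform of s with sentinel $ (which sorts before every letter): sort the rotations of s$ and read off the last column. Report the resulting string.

aaabcacbacaa$a

rank  rotation        last
    0  $cabacaaacbaaa  a
    1  a$cabacaaacbaa  a
    2  aa$cabacaaacba  a
    3  aaa$cabacaaacb  b
    4  aaacbaaa$cabac  c
    5  aacbaaa$cabaca  a
    6  abacaaacbaaa$c  c
    7  acaaacbaaa$cab  b
    8  acbaaa$cabacaa  a
    9  baaa$cabacaaac  c
   10  bacaaacbaaa$ca  a
   11  caaacbaaa$caba  a
   12  cabacaaacbaaa$  $
   13  cbaaa$cabacaaa  a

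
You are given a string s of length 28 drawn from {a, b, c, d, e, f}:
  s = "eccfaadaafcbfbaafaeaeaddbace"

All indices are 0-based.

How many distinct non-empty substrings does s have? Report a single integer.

374

rank | idx | suffix
   0 |   4 | aadaafcbfbaafaeaeaddbace
   1 |  14 | aafaeaeaddbace
   2 |   7 | aafcbfbaafaeaeaddbace
   3 |  25 | ace
   4 |   5 | adaafcbfbaafaeaeaddbace
   5 |  21 | addbace
   6 |  19 | aeaddbace
   7 |  17 | aeaeaddbace
   8 |  15 | afaeaeaddbace
   9 |   8 | afcbfbaafaeaeaddbace
  10 |  13 | baafaeaeaddbace
  11 |  24 | bace
  12 |  11 | bfbaafaeaeaddbace
  13 |  10 | cbfbaafaeaeaddbace
  14 |   1 | ccfaadaafcbfbaafaeaeaddbace
  15 |  26 | ce
  16 |   2 | cfaadaafcbfbaafaeaeaddbace
  17 |   6 | daafcbfbaafaeaeaddbace
  18 |  23 | dbace
  19 |  22 | ddbace
  20 |  27 | e
  21 |  20 | eaddbace
  22 |  18 | eaeaddbace
  23 |   0 | eccfaadaafcbfbaafaeaeaddbace
  24 |   3 | faadaafcbfbaafaeaeaddbace
  25 |  16 | faeaeaddbace
  26 |  12 | fbaafaeaeaddbace
  27 |   9 | fcbfbaafaeaeaddbace

SA = [4, 14, 7, 25, 5, 21, 19, 17, 15, 8, 13, 24, 11, 10, 1, 26, 2, 6, 23, 22, 27, 20, 18, 0, 3, 16, 12, 9]
i: (SA[i-1],SA[i]) lcp shared
  1: (4,14) 2 'aa'
  2: (14,7) 3 'aaf'
  3: (7,25) 1 'a'
  4: (25,5) 1 'a'
  5: (5,21) 2 'ad'
  6: (21,19) 1 'a'
  7: (19,17) 3 'aea'
  8: (17,15) 1 'a'
  9: (15,8) 2 'af'
  10: (8,13) 0 ''
  11: (13,24) 2 'ba'
  12: (24,11) 1 'b'
  13: (11,10) 0 ''
  14: (10,1) 1 'c'
  15: (1,26) 1 'c'
  16: (26,2) 1 'c'
  17: (2,6) 0 ''
  18: (6,23) 1 'd'
  19: (23,22) 1 'd'
  20: (22,27) 0 ''
  21: (27,20) 1 'e'
  22: (20,18) 2 'ea'
  23: (18,0) 1 'e'
  24: (0,3) 0 ''
  25: (3,16) 2 'fa'
  26: (16,12) 1 'f'
  27: (12,9) 1 'f'

n(n+1)/2 = 28·29/2 = 406
Σ LCP = 0 + 2 + 3 + 1 + 1 + 2 + 1 + 3 + 1 + 2 + 0 + 2 + 1 + 0 + 1 + 1 + 1 + 0 + 1 + 1 + 0 + 1 + 2 + 1 + 0 + 2 + 1 + 1 = 32
distinct = 406 − 32 = 374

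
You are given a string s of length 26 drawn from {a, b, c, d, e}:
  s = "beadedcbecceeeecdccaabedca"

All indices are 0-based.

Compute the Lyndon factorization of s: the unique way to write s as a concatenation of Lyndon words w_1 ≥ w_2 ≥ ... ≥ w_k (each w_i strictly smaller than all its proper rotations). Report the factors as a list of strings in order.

["be", "adedcbecceeeecdcc", "aabedc", "a"]

emit factor 1: 'be' (i=0, period=2)
emit factor 2: 'adedcbecceeeecdcc' (i=2, period=17)
emit factor 3: 'aabedc' (i=19, period=6)
emit factor 4: 'a' (i=25, period=1)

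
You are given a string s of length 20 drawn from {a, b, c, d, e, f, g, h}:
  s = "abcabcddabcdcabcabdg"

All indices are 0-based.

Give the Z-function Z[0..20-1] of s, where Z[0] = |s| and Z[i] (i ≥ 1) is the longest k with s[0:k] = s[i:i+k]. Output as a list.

[20, 0, 0, 3, 0, 0, 0, 0, 3, 0, 0, 0, 0, 5, 0, 0, 2, 0, 0, 0]

Z[0]=20
i=1: i≥r, start 0; Z[1]=0
i=2: i≥r, start 0; Z[2]=0
i=3: i≥r, start 0; Z[3]=3 extend→box=[3,6)
i=4: min(r-i=2, Z[1]=0)=0; Z[4]=0
i=5: min(r-i=1, Z[2]=0)=0; Z[5]=0
i=6: i≥r, start 0; Z[6]=0
i=7: i≥r, start 0; Z[7]=0
i=8: i≥r, start 0; Z[8]=3 extend→box=[8,11)
i=9: min(r-i=2, Z[1]=0)=0; Z[9]=0
i=10: min(r-i=1, Z[2]=0)=0; Z[10]=0
i=11: i≥r, start 0; Z[11]=0
i=12: i≥r, start 0; Z[12]=0
i=13: i≥r, start 0; Z[13]=5 extend→box=[13,18)
i=14: min(r-i=4, Z[1]=0)=0; Z[14]=0
i=15: min(r-i=3, Z[2]=0)=0; Z[15]=0
i=16: min(r-i=2, Z[3]=3)=2; Z[16]=2
i=17: min(r-i=1, Z[4]=0)=0; Z[17]=0
i=18: i≥r, start 0; Z[18]=0
i=19: i≥r, start 0; Z[19]=0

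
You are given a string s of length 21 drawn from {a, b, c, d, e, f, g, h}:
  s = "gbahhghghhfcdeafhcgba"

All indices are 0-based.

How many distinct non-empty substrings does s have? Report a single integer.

sorted suffixes:
  #0 SA[0]=20  'a'
  #1 SA[1]=14  'afhcgba'
  #2 SA[2]=2  'ahhghghhfcdeafhcgba'
  #3 SA[3]=19  'ba'
  #4 SA[4]=1  'bahhghghhfcdeafhcgba'
  #5 SA[5]=11  'cdeafhcgba'
  #6 SA[6]=17  'cgba'
  #7 SA[7]=12  'deafhcgba'
  #8 SA[8]=13  'eafhcgba'
  #9 SA[9]=10  'fcdeafhcgba'
  #10 SA[10]=15  'fhcgba'
  #11 SA[11]=18  'gba'
  #12 SA[12]=0  'gbahhghghhfcdeafhcgba'
  #13 SA[13]=5  'ghghhfcdeafhcgba'
  #14 SA[14]=7  'ghhfcdeafhcgba'
  #15 SA[15]=16  'hcgba'
  #16 SA[16]=9  'hfcdeafhcgba'
  #17 SA[17]=4  'hghghhfcdeafhcgba'
  #18 SA[18]=6  'hghhfcdeafhcgba'
  #19 SA[19]=8  'hhfcdeafhcgba'
  #20 SA[20]=3  'hhghghhfcdeafhcgba'

SA = [20, 14, 2, 19, 1, 11, 17, 12, 13, 10, 15, 18, 0, 5, 7, 16, 9, 4, 6, 8, 3]
[i] adj suffixes → lcp
  [1] 20/14 → 1 ('a')
  [2] 14/2 → 1 ('a')
  [3] 2/19 → 0 ('')
  [4] 19/1 → 2 ('ba')
  [5] 1/11 → 0 ('')
  [6] 11/17 → 1 ('c')
  [7] 17/12 → 0 ('')
  [8] 12/13 → 0 ('')
  [9] 13/10 → 0 ('')
  [10] 10/15 → 1 ('f')
  [11] 15/18 → 0 ('')
  [12] 18/0 → 3 ('gba')
  [13] 0/5 → 1 ('g')
  [14] 5/7 → 2 ('gh')
  [15] 7/16 → 0 ('')
  [16] 16/9 → 1 ('h')
  [17] 9/4 → 1 ('h')
  [18] 4/6 → 3 ('hgh')
  [19] 6/8 → 1 ('h')
  [20] 8/3 → 2 ('hh')

n(n+1)/2 = 21·22/2 = 231
Σ LCP = 0 + 1 + 1 + 0 + 2 + 0 + 1 + 0 + 0 + 0 + 1 + 0 + 3 + 1 + 2 + 0 + 1 + 1 + 3 + 1 + 2 = 20
distinct = 231 − 20 = 211

211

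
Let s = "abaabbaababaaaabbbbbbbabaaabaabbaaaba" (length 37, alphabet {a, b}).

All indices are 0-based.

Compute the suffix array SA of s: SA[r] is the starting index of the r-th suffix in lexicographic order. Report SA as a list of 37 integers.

rank→(start, suffix):
  0 → (36, 'a')
  1 → (11, 'aaaabbbbbbbabaaabaabbaaaba')
  2 → (32, 'aaaba')
  3 → (24, 'aaabaabbaaaba')
  4 → (12, 'aaabbbbbbbabaaabaabbaaaba')
  5 → (33, 'aaba')
  6 → (25, 'aabaabbaaaba')
  7 → (6, 'aababaaaabbbbbbbabaaabaabbaaaba')
  8 → (28, 'aabbaaaba')
  9 → (2, 'aabbaababaaaabbbbbbbabaaabaabbaaaba')
  10 → (13, 'aabbbbbbbabaaabaabbaaaba')
  11 → (34, 'aba')
  12 → (9, 'abaaaabbbbbbbabaaabaabbaaaba')
  13 → (22, 'abaaabaabbaaaba')
  14 → (26, 'abaabbaaaba')
  15 → (0, 'abaabbaababaaaabbbbbbbabaaabaabbaaaba')
  16 → (7, 'ababaaaabbbbbbbabaaabaabbaaaba')
  17 → (29, 'abbaaaba')
  18 → (3, 'abbaababaaaabbbbbbbabaaabaabbaaaba')
  19 → (14, 'abbbbbbbabaaabaabbaaaba')
  20 → (35, 'ba')
  21 → (10, 'baaaabbbbbbbabaaabaabbaaaba')
  22 → (31, 'baaaba')
  23 → (23, 'baaabaabbaaaba')
  24 → (5, 'baababaaaabbbbbbbabaaabaabbaaaba')
  25 → (27, 'baabbaaaba')
  26 → (1, 'baabbaababaaaabbbbbbbabaaabaabbaaaba')
  27 → (8, 'babaaaabbbbbbbabaaabaabbaaaba')
  28 → (21, 'babaaabaabbaaaba')
  29 → (30, 'bbaaaba')
  30 → (4, 'bbaababaaaabbbbbbbabaaabaabbaaaba')
  31 → (20, 'bbabaaabaabbaaaba')
  32 → (19, 'bbbabaaabaabbaaaba')
  33 → (18, 'bbbbabaaabaabbaaaba')
  34 → (17, 'bbbbbabaaabaabbaaaba')
  35 → (16, 'bbbbbbabaaabaabbaaaba')
  36 → (15, 'bbbbbbbabaaabaabbaaaba')

[36, 11, 32, 24, 12, 33, 25, 6, 28, 2, 13, 34, 9, 22, 26, 0, 7, 29, 3, 14, 35, 10, 31, 23, 5, 27, 1, 8, 21, 30, 4, 20, 19, 18, 17, 16, 15]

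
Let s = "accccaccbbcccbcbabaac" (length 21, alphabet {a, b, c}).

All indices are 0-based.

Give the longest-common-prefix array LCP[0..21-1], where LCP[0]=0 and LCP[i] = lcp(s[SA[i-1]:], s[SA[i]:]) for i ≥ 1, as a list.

[0, 1, 1, 2, 3, 0, 2, 1, 1, 2, 0, 1, 1, 2, 2, 1, 2, 3, 2, 3, 3]

sorted suffixes:
  #0 SA[0]=18  'aac'
  #1 SA[1]=16  'abaac'
  #2 SA[2]=19  'ac'
  #3 SA[3]=5  'accbbcccbcbabaac'
  #4 SA[4]=0  'accccaccbbcccbcbabaac'
  #5 SA[5]=17  'baac'
  #6 SA[6]=15  'babaac'
  #7 SA[7]=8  'bbcccbcbabaac'
  #8 SA[8]=13  'bcbabaac'
  #9 SA[9]=9  'bcccbcbabaac'
  #10 SA[10]=20  'c'
  #11 SA[11]=4  'caccbbcccbcbabaac'
  #12 SA[12]=14  'cbabaac'
  #13 SA[13]=7  'cbbcccbcbabaac'
  #14 SA[14]=12  'cbcbabaac'
  #15 SA[15]=3  'ccaccbbcccbcbabaac'
  #16 SA[16]=6  'ccbbcccbcbabaac'
  #17 SA[17]=11  'ccbcbabaac'
  #18 SA[18]=2  'cccaccbbcccbcbabaac'
  #19 SA[19]=10  'cccbcbabaac'
  #20 SA[20]=1  'ccccaccbbcccbcbabaac'

SA = [18, 16, 19, 5, 0, 17, 15, 8, 13, 9, 20, 4, 14, 7, 12, 3, 6, 11, 2, 10, 1]
[i] adj suffixes → lcp
  [1] 18/16 → 1 ('a')
  [2] 16/19 → 1 ('a')
  [3] 19/5 → 2 ('ac')
  [4] 5/0 → 3 ('acc')
  [5] 0/17 → 0 ('')
  [6] 17/15 → 2 ('ba')
  [7] 15/8 → 1 ('b')
  [8] 8/13 → 1 ('b')
  [9] 13/9 → 2 ('bc')
  [10] 9/20 → 0 ('')
  [11] 20/4 → 1 ('c')
  [12] 4/14 → 1 ('c')
  [13] 14/7 → 2 ('cb')
  [14] 7/12 → 2 ('cb')
  [15] 12/3 → 1 ('c')
  [16] 3/6 → 2 ('cc')
  [17] 6/11 → 3 ('ccb')
  [18] 11/2 → 2 ('cc')
  [19] 2/10 → 3 ('ccc')
  [20] 10/1 → 3 ('ccc')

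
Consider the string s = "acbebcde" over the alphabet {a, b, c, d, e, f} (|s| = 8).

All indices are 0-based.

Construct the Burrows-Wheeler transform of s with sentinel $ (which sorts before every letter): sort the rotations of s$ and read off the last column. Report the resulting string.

rank  rotation   last
    0  $acbebcde  e
    1  acbebcde$  $
    2  bcde$acbe  e
    3  bebcde$ac  c
    4  cbebcde$a  a
    5  cde$acbeb  b
    6  de$acbebc  c
    7  e$acbebcd  d
    8  ebcde$acb  b

e$ecabcdb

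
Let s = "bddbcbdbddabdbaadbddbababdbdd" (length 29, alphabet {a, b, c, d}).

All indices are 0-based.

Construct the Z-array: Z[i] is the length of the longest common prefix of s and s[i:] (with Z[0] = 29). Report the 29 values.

[29, 0, 0, 1, 0, 2, 0, 3, 0, 0, 0, 2, 0, 1, 0, 0, 0, 4, 0, 0, 1, 0, 1, 0, 2, 0, 3, 0, 0]

Z[0]=29
i=1: i≥r, start 0; Z[1]=0
i=2: i≥r, start 0; Z[2]=0
i=3: i≥r, start 0; Z[3]=1 extend→box=[3,4)
i=4: i≥r, start 0; Z[4]=0
i=5: i≥r, start 0; Z[5]=2 extend→box=[5,7)
i=6: min(r-i=1, Z[1]=0)=0; Z[6]=0
i=7: i≥r, start 0; Z[7]=3 extend→box=[7,10)
i=8: min(r-i=2, Z[1]=0)=0; Z[8]=0
i=9: min(r-i=1, Z[2]=0)=0; Z[9]=0
i=10: i≥r, start 0; Z[10]=0
i=11: i≥r, start 0; Z[11]=2 extend→box=[11,13)
i=12: min(r-i=1, Z[1]=0)=0; Z[12]=0
i=13: i≥r, start 0; Z[13]=1 extend→box=[13,14)
i=14: i≥r, start 0; Z[14]=0
i=15: i≥r, start 0; Z[15]=0
i=16: i≥r, start 0; Z[16]=0
i=17: i≥r, start 0; Z[17]=4 extend→box=[17,21)
i=18: min(r-i=3, Z[1]=0)=0; Z[18]=0
i=19: min(r-i=2, Z[2]=0)=0; Z[19]=0
i=20: min(r-i=1, Z[3]=1)=1; Z[20]=1
i=21: i≥r, start 0; Z[21]=0
i=22: i≥r, start 0; Z[22]=1 extend→box=[22,23)
i=23: i≥r, start 0; Z[23]=0
i=24: i≥r, start 0; Z[24]=2 extend→box=[24,26)
i=25: min(r-i=1, Z[1]=0)=0; Z[25]=0
i=26: i≥r, start 0; Z[26]=3 extend→box=[26,29)
i=27: min(r-i=2, Z[1]=0)=0; Z[27]=0
i=28: min(r-i=1, Z[2]=0)=0; Z[28]=0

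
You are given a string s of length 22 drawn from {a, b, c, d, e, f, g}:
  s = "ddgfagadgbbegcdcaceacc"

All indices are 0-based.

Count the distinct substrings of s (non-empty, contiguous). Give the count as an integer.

236

rank | idx | suffix
   0 |  19 | acc
   1 |  16 | aceacc
   2 |   6 | adgbbegcdcaceacc
   3 |   4 | agadgbbegcdcaceacc
   4 |   9 | bbegcdcaceacc
   5 |  10 | begcdcaceacc
   6 |  21 | c
   7 |  15 | caceacc
   8 |  20 | cc
   9 |  13 | cdcaceacc
  10 |  17 | ceacc
  11 |  14 | dcaceacc
  12 |   0 | ddgfagadgbbegcdcaceacc
  13 |   7 | dgbbegcdcaceacc
  14 |   1 | dgfagadgbbegcdcaceacc
  15 |  18 | eacc
  16 |  11 | egcdcaceacc
  17 |   3 | fagadgbbegcdcaceacc
  18 |   5 | gadgbbegcdcaceacc
  19 |   8 | gbbegcdcaceacc
  20 |  12 | gcdcaceacc
  21 |   2 | gfagadgbbegcdcaceacc

SA = [19, 16, 6, 4, 9, 10, 21, 15, 20, 13, 17, 14, 0, 7, 1, 18, 11, 3, 5, 8, 12, 2]
[i] adj suffixes → lcp
  [1] 19/16 → 2 ('ac')
  [2] 16/6 → 1 ('a')
  [3] 6/4 → 1 ('a')
  [4] 4/9 → 0 ('')
  [5] 9/10 → 1 ('b')
  [6] 10/21 → 0 ('')
  [7] 21/15 → 1 ('c')
  [8] 15/20 → 1 ('c')
  [9] 20/13 → 1 ('c')
  [10] 13/17 → 1 ('c')
  [11] 17/14 → 0 ('')
  [12] 14/0 → 1 ('d')
  [13] 0/7 → 1 ('d')
  [14] 7/1 → 2 ('dg')
  [15] 1/18 → 0 ('')
  [16] 18/11 → 1 ('e')
  [17] 11/3 → 0 ('')
  [18] 3/5 → 0 ('')
  [19] 5/8 → 1 ('g')
  [20] 8/12 → 1 ('g')
  [21] 12/2 → 1 ('g')

n(n+1)/2 = 22·23/2 = 253
Σ LCP = 0 + 2 + 1 + 1 + 0 + 1 + 0 + 1 + 1 + 1 + 1 + 0 + 1 + 1 + 2 + 0 + 1 + 0 + 0 + 1 + 1 + 1 = 17
distinct = 253 − 17 = 236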